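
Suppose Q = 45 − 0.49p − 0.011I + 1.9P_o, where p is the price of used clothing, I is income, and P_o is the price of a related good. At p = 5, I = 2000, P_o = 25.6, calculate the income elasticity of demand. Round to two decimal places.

-0.32

First evaluate Q: 45 − 0.49(5) − 0.011(2000) + 1.9(25.6) = 45 − 2.45 − 22 + 48.64 = 69.19.
∂Q/∂I = −0.011, so E_I = -0.011·(2000/69.19) ≈ -0.32.
E_I < 0: inferior good.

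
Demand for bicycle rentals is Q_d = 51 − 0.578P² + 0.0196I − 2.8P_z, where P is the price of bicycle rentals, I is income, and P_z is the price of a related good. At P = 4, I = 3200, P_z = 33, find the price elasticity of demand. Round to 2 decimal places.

-1.53

At the given point, Q_d = 51 − 0.578(4)² + 0.0196(3200) − 2.8(33) = 51 − 9.248 + 62.72 − 92.4 = 12.072.
∂Q_d/∂P = −2·0.578·P = -4.624, so E_p = -4.624·(4/12.072) ≈ -1.53.
|E_p| > 1: demand is elastic.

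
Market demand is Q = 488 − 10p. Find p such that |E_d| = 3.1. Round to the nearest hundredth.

Set −bp/(a − bp) = −3.1 ⇒ bp = 3.1(a − bp) ⇒ bp(1+3.1) = 3.1·a.
p = 3.1·488/(10·4.1) ≈ 36.90.

36.90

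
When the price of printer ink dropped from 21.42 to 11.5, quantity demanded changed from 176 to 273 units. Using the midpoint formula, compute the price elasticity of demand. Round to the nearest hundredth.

%Δq = (273 − 176)/[(176 + 273)/2] = 97/224.5 ≈ 0.4321.
%Δp = (11.5 − 21.42)/[(21.42 + 11.5)/2] = -9.92/16.46 ≈ -0.6027.
Arc elasticity E = %Δq/%Δp ≈ 0.4321/-0.6027 ≈ -0.72.
|E| < 1: demand is inelastic over this range.

-0.72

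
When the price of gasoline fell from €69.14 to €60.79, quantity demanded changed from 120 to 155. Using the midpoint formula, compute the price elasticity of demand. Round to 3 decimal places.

%Δq = (155 − 120)/[(120 + 155)/2] = 35/137.5 ≈ 0.2545.
%Δp = (60.79 − 69.14)/[(69.14 + 60.79)/2] = -8.35/64.965 ≈ -0.1285.
Arc elasticity E = %Δq/%Δp ≈ 0.2545/-0.1285 ≈ -1.980.
|E| > 1: demand is elastic over this range.

-1.980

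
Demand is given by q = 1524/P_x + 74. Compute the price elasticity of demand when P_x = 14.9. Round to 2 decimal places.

-0.58

At P_x = 14.9, q = 176.2819.
dq/dP_x = −1524/P_x² = −6.8646.
Point elasticity E = (dq/dP_x)·(P_x/q) = -6.8646 × 14.9/176.2819 ≈ -0.58.
|E| < 1, so demand is inelastic at this price.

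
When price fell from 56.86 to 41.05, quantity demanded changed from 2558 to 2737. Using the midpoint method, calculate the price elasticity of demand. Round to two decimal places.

-0.21

%Δq = (2737 − 2558)/[(2558 + 2737)/2] = 179/2647.5 ≈ 0.0676.
%Δp = (41.05 − 56.86)/[(56.86 + 41.05)/2] = -15.81/48.955 ≈ -0.3229.
Arc elasticity E = %Δq/%Δp ≈ 0.0676/-0.3229 ≈ -0.21.
|E| < 1: demand is inelastic over this range.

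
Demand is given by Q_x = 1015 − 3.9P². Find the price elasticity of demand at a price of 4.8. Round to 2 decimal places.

At P = 4.8, Q_x = 925.144.
dQ_x/dP = −2·3.9·P = −37.44.
Point elasticity E = (dQ_x/dP)·(P/Q_x) = -37.44 × 4.8/925.144 ≈ -0.19.
|E| < 1, so demand is inelastic at this price.

-0.19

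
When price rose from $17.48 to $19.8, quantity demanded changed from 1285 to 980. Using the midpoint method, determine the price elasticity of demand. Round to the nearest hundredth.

-2.16

%Δq = (980 − 1285)/[(1285 + 980)/2] = -305/1132.5 ≈ -0.2693.
%Δp = (19.8 − 17.48)/[(17.48 + 19.8)/2] = 2.32/18.64 ≈ 0.1245.
Arc elasticity E = %Δq/%Δp ≈ -0.2693/0.1245 ≈ -2.16.
|E| > 1: demand is elastic over this range.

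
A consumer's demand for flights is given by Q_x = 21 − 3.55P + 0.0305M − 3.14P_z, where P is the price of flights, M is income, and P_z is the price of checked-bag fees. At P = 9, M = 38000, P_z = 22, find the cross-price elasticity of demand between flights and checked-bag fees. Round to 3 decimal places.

Substituting, Q_x = 21 − 3.55(9) + 0.0305(38000) − 3.14(22) = 21 − 31.95 + 1159 − 69.08 = 1078.97.
∂Q_x/∂P_z = −3.14, so E_xy = -3.14·(22/1078.97) ≈ -0.064.
E_xy < 0: the goods are complements.

-0.064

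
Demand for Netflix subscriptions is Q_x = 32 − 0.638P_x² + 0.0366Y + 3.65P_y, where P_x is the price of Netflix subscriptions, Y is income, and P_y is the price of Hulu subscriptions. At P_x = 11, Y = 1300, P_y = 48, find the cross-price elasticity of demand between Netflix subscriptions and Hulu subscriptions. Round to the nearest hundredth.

Substituting, Q_x = 32 − 0.638(11)² + 0.0366(1300) + 3.65(48) = 32 − 77.198 + 47.58 + 175.2 = 177.582.
∂Q_x/∂P_y = +3.65, so E_xy = 3.65·(48/177.582) ≈ 0.99.
E_xy > 0: the goods are substitutes.

0.99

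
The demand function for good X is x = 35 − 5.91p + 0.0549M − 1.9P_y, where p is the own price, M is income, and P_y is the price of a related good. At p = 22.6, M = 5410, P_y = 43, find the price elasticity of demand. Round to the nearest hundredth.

x = 35 − 5.91(22.6) + 0.0549(5410) − 1.9(43) = 35 − 133.566 + 297.009 − 81.7 = 116.743.
∂x/∂p = −5.91, so E_p = (−5.91)·(22.6/116.743) ≈ -1.14.
|E_p| > 1: demand is elastic.

-1.14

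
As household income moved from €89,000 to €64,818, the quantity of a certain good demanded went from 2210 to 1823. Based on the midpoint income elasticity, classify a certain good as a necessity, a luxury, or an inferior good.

necessity

%ΔQ = (1823 − 2210)/[(2210+1823)/2] = -387/2016.5 ≈ -0.1919.
%ΔM = (64,818 − 89,000)/[(89,000+64,818)/2] = -24182/76909 ≈ -0.3144.
E_I = %ΔQ/%ΔM ≈ 0.610.
E_I ∈ (0,1): normal good (necessity).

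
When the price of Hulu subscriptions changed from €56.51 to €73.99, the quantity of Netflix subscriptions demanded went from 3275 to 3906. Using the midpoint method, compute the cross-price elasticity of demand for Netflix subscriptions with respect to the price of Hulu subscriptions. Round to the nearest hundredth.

%ΔQ_x = (3906 − 3275)/[(3275+3906)/2] = 631/3590.5 ≈ 0.1757.
%ΔP_y = (73.99 − 56.51)/[(56.51+73.99)/2] ≈ 0.2679.
E_xy = 0.1757/0.2679 ≈ 0.66.
E_xy > 0, so Netflix subscriptions and Hulu subscriptions are substitutes.

0.66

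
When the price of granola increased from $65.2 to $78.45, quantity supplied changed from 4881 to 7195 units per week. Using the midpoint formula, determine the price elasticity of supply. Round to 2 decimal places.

2.08

%ΔQ = (7195 − 4881)/[(4881 + 7195)/2] = 2314/6038 ≈ 0.3832.
%ΔP = (78.45 − 65.2)/[(65.2 + 78.45)/2] = 13.25/71.825 ≈ 0.1845.
Arc elasticity E = %ΔQ/%ΔP ≈ 0.3832/0.1845 ≈ 2.08.
|E| > 1: supply is elastic over this range.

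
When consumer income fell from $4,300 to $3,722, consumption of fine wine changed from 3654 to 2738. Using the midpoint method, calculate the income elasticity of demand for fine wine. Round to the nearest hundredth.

1.99

%ΔQ = (2738 − 3654)/[(3654+2738)/2] = -916/3196 ≈ -0.2866.
%ΔI = (3,722 − 4,300)/[(4,300+3,722)/2] = -578/4011 ≈ -0.1441.
E_I = %ΔQ/%ΔI ≈ 1.99.
E_I > 1: normal good (luxury).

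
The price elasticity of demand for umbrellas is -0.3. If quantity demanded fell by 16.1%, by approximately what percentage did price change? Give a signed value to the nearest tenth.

53.7

%ΔQ ≈ E × %ΔP ⇒ %ΔP = %ΔQ / E = (-16.1%)/(-0.3) ≈ 53.7%.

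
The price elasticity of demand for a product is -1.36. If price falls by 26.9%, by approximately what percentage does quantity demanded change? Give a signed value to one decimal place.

36.6

%ΔQ ≈ E × %ΔP = (-1.36) × (-26.9%) ≈ 36.6%.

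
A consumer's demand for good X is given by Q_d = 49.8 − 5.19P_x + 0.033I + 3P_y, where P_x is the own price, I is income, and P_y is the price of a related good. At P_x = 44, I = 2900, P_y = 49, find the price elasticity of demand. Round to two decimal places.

Q_d = 49.8 − 5.19(44) + 0.033(2900) + 3(49) = 49.8 − 228.36 + 95.7 + 147 = 64.14.
∂Q_d/∂P_x = −5.19, so E_p = (−5.19)·(44/64.14) ≈ -3.56.
|E_p| > 1: demand is elastic.

-3.56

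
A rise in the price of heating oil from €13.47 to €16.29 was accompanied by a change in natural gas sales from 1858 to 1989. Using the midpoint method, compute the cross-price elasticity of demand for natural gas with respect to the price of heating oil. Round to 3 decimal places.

%ΔQ_x = (1989 − 1858)/[(1858+1989)/2] = 131/1923.5 ≈ 0.0681.
%ΔP_y = (16.29 − 13.47)/[(13.47+16.29)/2] ≈ 0.1895.
E_xy = 0.0681/0.1895 ≈ 0.359.
E_xy > 0, so natural gas and heating oil are substitutes.

0.359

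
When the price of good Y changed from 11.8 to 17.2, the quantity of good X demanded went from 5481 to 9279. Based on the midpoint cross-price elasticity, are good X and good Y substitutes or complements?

substitutes

%ΔQ_x = (9279 − 5481)/[(5481+9279)/2] = 3798/7380 ≈ 0.5146.
%ΔP_y = (17.2 − 11.8)/[(11.8+17.2)/2] ≈ 0.3724.
E_xy = 0.5146/0.3724 ≈ 1.382.
E_xy > 0, so the goods are substitutes.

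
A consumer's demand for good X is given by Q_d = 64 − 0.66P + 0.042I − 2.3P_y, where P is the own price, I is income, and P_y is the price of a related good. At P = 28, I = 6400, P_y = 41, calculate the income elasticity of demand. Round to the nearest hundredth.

Substituting, Q_d = 64 − 0.66(28) + 0.042(6400) − 2.3(41) = 64 − 18.48 + 268.8 − 94.3 = 220.02.
∂Q_d/∂I = +0.042, so E_I = 0.042·(6400/220.02) ≈ 1.22.
E_I > 1: normal good (luxury).

1.22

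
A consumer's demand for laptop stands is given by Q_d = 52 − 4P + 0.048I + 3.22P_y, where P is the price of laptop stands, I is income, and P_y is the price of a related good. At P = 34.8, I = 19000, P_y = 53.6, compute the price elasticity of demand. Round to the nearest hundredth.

Evaluating quantity at (P, I, P_y) gives Q_d = 52 − 4(34.8) + 0.048(19000) + 3.22(53.6) = 52 − 139.2 + 912 + 172.592 = 997.392.
∂Q_d/∂P = −4, so E_p = (−4)·(34.8/997.392) ≈ -0.14.
|E_p| < 1: demand is inelastic.

-0.14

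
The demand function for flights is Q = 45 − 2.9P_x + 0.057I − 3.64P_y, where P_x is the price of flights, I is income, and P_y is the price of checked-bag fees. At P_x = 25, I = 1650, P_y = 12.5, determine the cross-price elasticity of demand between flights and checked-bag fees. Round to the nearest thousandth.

-2.162

First evaluate Q: 45 − 2.9(25) + 0.057(1650) − 3.64(12.5) = 45 − 72.5 + 94.05 − 45.5 = 21.05.
∂Q/∂P_y = −3.64, so E_xy = -3.64·(12.5/21.05) ≈ -2.162.
E_xy < 0: the goods are complements.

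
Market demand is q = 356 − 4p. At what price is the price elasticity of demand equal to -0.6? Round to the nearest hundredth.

Set −bp/(a − bp) = −0.6 ⇒ bp = 0.6(a − bp) ⇒ bp(1+0.6) = 0.6·a.
p = 0.6·356/(4·1.6) ≈ 33.38.

33.38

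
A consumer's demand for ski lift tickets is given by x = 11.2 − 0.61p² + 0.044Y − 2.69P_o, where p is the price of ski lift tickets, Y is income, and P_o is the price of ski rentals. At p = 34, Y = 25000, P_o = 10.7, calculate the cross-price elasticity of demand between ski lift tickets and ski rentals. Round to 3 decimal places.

-0.076

First evaluate x: 11.2 − 0.61(34)² + 0.044(25000) − 2.69(10.7) = 11.2 − 705.16 + 1100 − 28.783 = 377.257.
∂x/∂P_o = −2.69, so E_xy = -2.69·(10.7/377.257) ≈ -0.076.
E_xy < 0: the goods are complements.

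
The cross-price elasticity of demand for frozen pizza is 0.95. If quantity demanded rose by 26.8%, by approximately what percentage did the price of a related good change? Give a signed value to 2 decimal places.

%ΔQ ≈ E × %ΔP_y ⇒ %ΔP_y = %ΔQ / E = (26.8%)/(0.95) ≈ 28.21%.

28.21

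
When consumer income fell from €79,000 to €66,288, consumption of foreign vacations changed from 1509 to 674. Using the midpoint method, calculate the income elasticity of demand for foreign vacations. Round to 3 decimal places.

4.372

%ΔQ = (674 − 1509)/[(1509+674)/2] = -835/1091.5 ≈ -0.7650.
%ΔM = (66,288 − 79,000)/[(79,000+66,288)/2] = -12712/72644 ≈ -0.1750.
E_I = %ΔQ/%ΔM ≈ 4.372.
E_I > 1: normal good (luxury).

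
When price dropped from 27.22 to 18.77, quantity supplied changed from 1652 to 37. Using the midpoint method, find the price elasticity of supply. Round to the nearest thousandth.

5.204

%ΔQ = (37 − 1652)/[(1652 + 37)/2] = -1615/844.5 ≈ -1.9124.
%ΔP = (18.77 − 27.22)/[(27.22 + 18.77)/2] = -8.45/22.995 ≈ -0.3675.
Arc elasticity E = %ΔQ/%ΔP ≈ -1.9124/-0.3675 ≈ 5.204.
|E| > 1: supply is elastic over this range.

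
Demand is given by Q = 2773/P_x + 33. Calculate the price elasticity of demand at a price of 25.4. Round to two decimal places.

-0.77

At P_x = 25.4, Q = 142.1732.
dQ/dP_x = −2773/P_x² = −4.2982.
Point elasticity E = (dQ/dP_x)·(P_x/Q) = -4.2982 × 25.4/142.1732 ≈ -0.77.
|E| < 1, so demand is inelastic at this price.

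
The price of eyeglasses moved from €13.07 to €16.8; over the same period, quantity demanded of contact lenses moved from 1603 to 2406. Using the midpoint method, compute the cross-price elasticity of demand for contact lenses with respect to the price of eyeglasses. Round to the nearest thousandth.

1.604

%ΔQ_x = (2406 − 1603)/[(1603+2406)/2] = 803/2004.5 ≈ 0.4006.
%ΔP_y = (16.8 − 13.07)/[(13.07+16.8)/2] ≈ 0.2497.
E_xy = 0.4006/0.2497 ≈ 1.604.
E_xy > 0, so contact lenses and eyeglasses are substitutes.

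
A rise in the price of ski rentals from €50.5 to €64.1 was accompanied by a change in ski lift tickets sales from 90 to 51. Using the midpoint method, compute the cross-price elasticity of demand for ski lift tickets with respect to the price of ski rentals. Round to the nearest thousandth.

%ΔQ_x = (51 − 90)/[(90+51)/2] = -39/70.5 ≈ -0.5532.
%ΔP_y = (64.1 − 50.5)/[(50.5+64.1)/2] ≈ 0.2373.
E_xy = -0.5532/0.2373 ≈ -2.331.
E_xy < 0, so ski lift tickets and ski rentals are complements.

-2.331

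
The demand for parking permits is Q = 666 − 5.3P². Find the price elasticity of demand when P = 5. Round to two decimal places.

At P = 5, Q = 533.5.
dQ/dP = −2·5.3·P = −53.
Point elasticity E = (dQ/dP)·(P/Q) = -53 × 5/533.5 ≈ -0.50.
|E| < 1, so demand is inelastic at this price.

-0.50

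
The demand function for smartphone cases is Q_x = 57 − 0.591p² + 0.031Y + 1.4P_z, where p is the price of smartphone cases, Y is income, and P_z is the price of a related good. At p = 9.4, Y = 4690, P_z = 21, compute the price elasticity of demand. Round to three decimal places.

-0.582

At the given point, Q_x = 57 − 0.591(9.4)² + 0.031(4690) + 1.4(21) = 57 − 52.2208 + 145.39 + 29.4 = 179.5692.
∂Q_x/∂p = −2·0.591·p = -11.1108, so E_p = -11.1108·(9.4/179.5692) ≈ -0.582.
|E_p| < 1: demand is inelastic.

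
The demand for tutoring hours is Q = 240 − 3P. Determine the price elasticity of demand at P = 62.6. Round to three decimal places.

-3.598

At P = 62.6, Q = 52.2.
dQ/dP = −3.
Point elasticity E = (dQ/dP)·(P/Q) = -3 × 62.6/52.2 ≈ -3.598.
|E| > 1, so demand is elastic at this price.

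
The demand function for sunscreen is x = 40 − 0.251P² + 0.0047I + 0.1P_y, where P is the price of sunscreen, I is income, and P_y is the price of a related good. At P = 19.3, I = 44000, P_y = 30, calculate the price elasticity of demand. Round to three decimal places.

x = 40 − 0.251(19.3)² + 0.0047(44000) + 0.1(30) = 40 − 93.495 + 206.8 + 3 = 156.305.
∂x/∂P = −2·0.251·P = -9.6886, so E_p = -9.6886·(19.3/156.305) ≈ -1.196.
|E_p| > 1: demand is elastic.

-1.196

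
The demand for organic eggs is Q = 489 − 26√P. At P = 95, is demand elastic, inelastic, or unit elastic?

At P = 95, Q = 235.5833.
dQ/dP = −26/(2√P) = −26/(2·9.7468).
Point elasticity E = (dQ/dP)·(P/Q) = -1.3338 × 95/235.5833 ≈ -0.538.
|E| ≈ 0.538 < 1, so demand is inelastic.

inelastic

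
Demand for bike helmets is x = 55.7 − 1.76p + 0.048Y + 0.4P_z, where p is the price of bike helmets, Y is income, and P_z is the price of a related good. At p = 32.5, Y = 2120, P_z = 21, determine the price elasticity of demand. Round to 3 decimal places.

First evaluate x: 55.7 − 1.76(32.5) + 0.048(2120) + 0.4(21) = 55.7 − 57.2 + 101.76 + 8.4 = 108.66.
∂x/∂p = −1.76, so E_p = (−1.76)·(32.5/108.66) ≈ -0.526.
|E_p| < 1: demand is inelastic.

-0.526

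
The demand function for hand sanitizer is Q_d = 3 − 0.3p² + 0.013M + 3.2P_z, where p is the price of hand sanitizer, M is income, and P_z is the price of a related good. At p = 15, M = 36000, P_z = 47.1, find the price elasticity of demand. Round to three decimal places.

-0.244

Substituting, Q_d = 3 − 0.3(15)² + 0.013(36000) + 3.2(47.1) = 3 − 67.5 + 468 + 150.72 = 554.22.
∂Q_d/∂p = −2·0.3·p = -9, so E_p = -9·(15/554.22) ≈ -0.244.
|E_p| < 1: demand is inelastic.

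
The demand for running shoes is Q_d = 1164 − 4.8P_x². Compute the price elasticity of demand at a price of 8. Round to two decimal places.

-0.72

At P_x = 8, Q_d = 856.8.
dQ_d/dP_x = −2·4.8·P_x = −76.8.
Point elasticity E = (dQ_d/dP_x)·(P_x/Q_d) = -76.8 × 8/856.8 ≈ -0.72.
|E| < 1, so demand is inelastic at this price.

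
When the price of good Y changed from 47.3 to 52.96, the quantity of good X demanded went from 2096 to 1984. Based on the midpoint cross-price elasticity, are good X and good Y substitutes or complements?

%ΔQ_x = (1984 − 2096)/[(2096+1984)/2] = -112/2040 ≈ -0.0549.
%ΔP_y = (52.96 − 47.3)/[(47.3+52.96)/2] ≈ 0.1129.
E_xy = -0.0549/0.1129 ≈ -0.486.
E_xy < 0, so the goods are complements.

complements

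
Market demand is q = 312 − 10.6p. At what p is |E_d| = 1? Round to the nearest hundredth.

For linear demand q = a − bp, E = −bp/(a − bp). |E| = 1 ⇒ bp = a − bp ⇒ p = a/(2b).
p = 312/(2·10.6) ≈ 14.72.

14.72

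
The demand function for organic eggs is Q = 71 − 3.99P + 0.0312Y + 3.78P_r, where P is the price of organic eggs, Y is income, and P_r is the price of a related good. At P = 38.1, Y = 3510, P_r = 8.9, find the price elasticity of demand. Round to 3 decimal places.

-2.447

At the given point, Q = 71 − 3.99(38.1) + 0.0312(3510) + 3.78(8.9) = 71 − 152.019 + 109.512 + 33.642 = 62.135.
∂Q/∂P = −3.99, so E_p = (−3.99)·(38.1/62.135) ≈ -2.447.
|E_p| > 1: demand is elastic.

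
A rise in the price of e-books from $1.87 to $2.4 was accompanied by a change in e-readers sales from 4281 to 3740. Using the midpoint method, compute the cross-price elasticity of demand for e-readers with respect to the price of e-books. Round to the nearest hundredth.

-0.54

%ΔQ_x = (3740 − 4281)/[(4281+3740)/2] = -541/4010.5 ≈ -0.1349.
%ΔP_y = (2.4 − 1.87)/[(1.87+2.4)/2] ≈ 0.2482.
E_xy = -0.1349/0.2482 ≈ -0.54.
E_xy < 0, so e-readers and e-books are complements.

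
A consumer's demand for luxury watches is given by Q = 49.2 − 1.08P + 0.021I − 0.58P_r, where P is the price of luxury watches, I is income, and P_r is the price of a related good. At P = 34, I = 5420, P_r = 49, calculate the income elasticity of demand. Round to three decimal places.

Substituting, Q = 49.2 − 1.08(34) + 0.021(5420) − 0.58(49) = 49.2 − 36.72 + 113.82 − 28.42 = 97.88.
∂Q/∂I = +0.021, so E_I = 0.021·(5420/97.88) ≈ 1.163.
E_I > 1: normal good (luxury).

1.163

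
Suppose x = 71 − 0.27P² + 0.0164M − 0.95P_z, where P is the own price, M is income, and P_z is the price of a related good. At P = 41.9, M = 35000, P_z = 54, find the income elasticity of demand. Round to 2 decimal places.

4.80

Substituting, x = 71 − 0.27(41.9)² + 0.0164(35000) − 0.95(54) = 71 − 474.0147 + 574 − 51.3 = 119.6853.
∂x/∂M = +0.0164, so E_I = 0.0164·(35000/119.6853) ≈ 4.80.
E_I > 1: normal good (luxury).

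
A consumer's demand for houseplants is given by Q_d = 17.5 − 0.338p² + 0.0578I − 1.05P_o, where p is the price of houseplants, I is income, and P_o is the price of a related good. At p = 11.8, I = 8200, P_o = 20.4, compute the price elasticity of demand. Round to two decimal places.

Evaluating quantity at (p, I, P_o) gives Q_d = 17.5 − 0.338(11.8)² + 0.0578(8200) − 1.05(20.4) = 17.5 − 47.0631 + 473.96 − 21.42 = 422.9769.
∂Q_d/∂p = −2·0.338·p = -7.9768, so E_p = -7.9768·(11.8/422.9769) ≈ -0.22.
|E_p| < 1: demand is inelastic.

-0.22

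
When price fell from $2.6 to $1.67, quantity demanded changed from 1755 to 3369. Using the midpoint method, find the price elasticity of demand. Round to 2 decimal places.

-1.45

%Δq = (3369 − 1755)/[(1755 + 3369)/2] = 1614/2562 ≈ 0.6300.
%Δp = (1.67 − 2.6)/[(2.6 + 1.67)/2] = -0.93/2.135 ≈ -0.4356.
Arc elasticity E = %Δq/%Δp ≈ 0.6300/-0.4356 ≈ -1.45.
|E| > 1: demand is elastic over this range.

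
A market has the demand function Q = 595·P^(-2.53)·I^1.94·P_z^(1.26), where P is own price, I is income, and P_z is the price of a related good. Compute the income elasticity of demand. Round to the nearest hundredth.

1.94

For a Cobb–Douglas (constant-elasticity) form Q = A·I^α·…, the elasticity with respect to I equals the exponent α at every point.
Here the exponent on I is 1.94, so the income elasticity of demand is 1.94.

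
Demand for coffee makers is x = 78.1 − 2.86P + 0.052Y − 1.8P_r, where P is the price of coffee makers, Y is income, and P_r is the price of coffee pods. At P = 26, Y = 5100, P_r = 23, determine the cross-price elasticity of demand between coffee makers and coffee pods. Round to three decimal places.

x = 78.1 − 2.86(26) + 0.052(5100) − 1.8(23) = 78.1 − 74.36 + 265.2 − 41.4 = 227.54.
∂x/∂P_r = −1.8, so E_xy = -1.8·(23/227.54) ≈ -0.182.
E_xy < 0: the goods are complements.

-0.182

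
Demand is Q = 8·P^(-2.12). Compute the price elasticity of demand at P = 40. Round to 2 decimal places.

-2.12

For a Cobb–Douglas (constant-elasticity) form Q = A·P^α·…, the elasticity with respect to P equals the exponent α at every point.
Here the exponent on P is -2.12, so the price elasticity of demand is -2.12.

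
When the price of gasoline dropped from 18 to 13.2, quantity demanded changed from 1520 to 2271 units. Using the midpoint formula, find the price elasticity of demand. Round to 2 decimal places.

%Δq = (2271 − 1520)/[(1520 + 2271)/2] = 751/1895.5 ≈ 0.3962.
%Δp = (13.2 − 18)/[(18 + 13.2)/2] = -4.8/15.6 ≈ -0.3077.
Arc elasticity E = %Δq/%Δp ≈ 0.3962/-0.3077 ≈ -1.29.
|E| > 1: demand is elastic over this range.

-1.29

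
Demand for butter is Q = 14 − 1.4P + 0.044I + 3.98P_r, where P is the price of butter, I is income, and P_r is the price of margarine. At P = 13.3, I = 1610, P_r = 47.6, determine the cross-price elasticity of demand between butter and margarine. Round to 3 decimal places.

0.741

At the given point, Q = 14 − 1.4(13.3) + 0.044(1610) + 3.98(47.6) = 14 − 18.62 + 70.84 + 189.448 = 255.668.
∂Q/∂P_r = +3.98, so E_xy = 3.98·(47.6/255.668) ≈ 0.741.
E_xy > 0: the goods are substitutes.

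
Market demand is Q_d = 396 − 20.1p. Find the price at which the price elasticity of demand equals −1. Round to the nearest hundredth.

For linear demand Q_d = a − bp, E = −bp/(a − bp). |E| = 1 ⇒ bp = a − bp ⇒ p = a/(2b).
p = 396/(2·20.1) ≈ 9.85.

9.85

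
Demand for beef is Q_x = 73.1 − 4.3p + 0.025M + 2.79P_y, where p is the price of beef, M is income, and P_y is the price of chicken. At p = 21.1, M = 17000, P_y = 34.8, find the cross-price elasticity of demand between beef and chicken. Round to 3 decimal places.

Substituting, Q_x = 73.1 − 4.3(21.1) + 0.025(17000) + 2.79(34.8) = 73.1 − 90.73 + 425 + 97.092 = 504.462.
∂Q_x/∂P_y = +2.79, so E_xy = 2.79·(34.8/504.462) ≈ 0.192.
E_xy > 0: the goods are substitutes.

0.192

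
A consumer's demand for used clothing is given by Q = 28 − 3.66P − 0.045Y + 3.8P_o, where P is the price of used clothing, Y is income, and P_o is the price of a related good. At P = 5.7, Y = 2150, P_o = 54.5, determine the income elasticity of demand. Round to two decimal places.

Substituting, Q = 28 − 3.66(5.7) − 0.045(2150) + 3.8(54.5) = 28 − 20.862 − 96.75 + 207.1 = 117.488.
∂Q/∂Y = −0.045, so E_I = -0.045·(2150/117.488) ≈ -0.82.
E_I < 0: inferior good.

-0.82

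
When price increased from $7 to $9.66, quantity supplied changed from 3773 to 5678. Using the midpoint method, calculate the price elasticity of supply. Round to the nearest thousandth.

1.262

%Δq = (5678 − 3773)/[(3773 + 5678)/2] = 1905/4725.5 ≈ 0.4031.
%ΔP = (9.66 − 7)/[(7 + 9.66)/2] = 2.66/8.33 ≈ 0.3193.
Arc elasticity E = %Δq/%ΔP ≈ 0.4031/0.3193 ≈ 1.262.
|E| > 1: supply is elastic over this range.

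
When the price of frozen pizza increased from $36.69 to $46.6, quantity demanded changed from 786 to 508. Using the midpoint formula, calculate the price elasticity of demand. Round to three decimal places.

%ΔQ = (508 − 786)/[(786 + 508)/2] = -278/647 ≈ -0.4297.
%ΔP = (46.6 − 36.69)/[(36.69 + 46.6)/2] = 9.91/41.645 ≈ 0.2380.
Arc elasticity E = %ΔQ/%ΔP ≈ -0.4297/0.2380 ≈ -1.806.
|E| > 1: demand is elastic over this range.

-1.806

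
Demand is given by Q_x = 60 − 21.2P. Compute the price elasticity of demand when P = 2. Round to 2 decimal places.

-2.41

At P = 2, Q_x = 17.6.
dQ_x/dP = −21.2.
Point elasticity E = (dQ_x/dP)·(P/Q_x) = -21.2 × 2/17.6 ≈ -2.41.
|E| > 1, so demand is elastic at this price.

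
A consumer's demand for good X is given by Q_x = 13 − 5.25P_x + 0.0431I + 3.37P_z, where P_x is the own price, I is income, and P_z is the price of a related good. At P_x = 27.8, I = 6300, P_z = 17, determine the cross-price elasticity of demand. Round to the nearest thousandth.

0.292

Evaluating quantity at (P_x, I, P_z) gives Q_x = 13 − 5.25(27.8) + 0.0431(6300) + 3.37(17) = 13 − 145.95 + 271.53 + 57.29 = 195.87.
∂Q_x/∂P_z = +3.37, so E_xy = 3.37·(17/195.87) ≈ 0.292.
E_xy > 0: the goods are substitutes.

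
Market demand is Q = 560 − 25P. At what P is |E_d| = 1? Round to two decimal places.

For linear demand Q = a − bP, E = −bP/(a − bP). |E| = 1 ⇒ bP = a − bP ⇒ P = a/(2b).
P = 560/(2·25) = 11.20.

11.20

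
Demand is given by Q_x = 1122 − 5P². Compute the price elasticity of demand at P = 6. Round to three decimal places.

At P = 6, Q_x = 942.
dQ_x/dP = −2·5·P = −60.
Point elasticity E = (dQ_x/dP)·(P/Q_x) = -60 × 6/942 ≈ -0.382.
|E| < 1, so demand is inelastic at this price.

-0.382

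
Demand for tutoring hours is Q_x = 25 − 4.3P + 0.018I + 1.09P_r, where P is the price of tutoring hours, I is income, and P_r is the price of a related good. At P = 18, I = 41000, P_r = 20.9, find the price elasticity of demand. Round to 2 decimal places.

At the given point, Q_x = 25 − 4.3(18) + 0.018(41000) + 1.09(20.9) = 25 − 77.4 + 738 + 22.781 = 708.381.
∂Q_x/∂P = −4.3, so E_p = (−4.3)·(18/708.381) ≈ -0.11.
|E_p| < 1: demand is inelastic.

-0.11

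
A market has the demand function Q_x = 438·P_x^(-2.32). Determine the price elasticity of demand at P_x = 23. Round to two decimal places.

For a Cobb–Douglas (constant-elasticity) form Q_x = A·P_x^α·…, the elasticity with respect to P_x equals the exponent α at every point.
Here the exponent on P_x is -2.32, so the price elasticity of demand is -2.32.

-2.32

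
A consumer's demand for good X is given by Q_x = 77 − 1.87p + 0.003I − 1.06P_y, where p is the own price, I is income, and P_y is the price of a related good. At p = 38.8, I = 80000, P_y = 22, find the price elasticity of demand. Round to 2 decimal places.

-0.33

Evaluating quantity at (p, I, P_y) gives Q_x = 77 − 1.87(38.8) + 0.003(80000) − 1.06(22) = 77 − 72.556 + 240 − 23.32 = 221.124.
∂Q_x/∂p = −1.87, so E_p = (−1.87)·(38.8/221.124) ≈ -0.33.
|E_p| < 1: demand is inelastic.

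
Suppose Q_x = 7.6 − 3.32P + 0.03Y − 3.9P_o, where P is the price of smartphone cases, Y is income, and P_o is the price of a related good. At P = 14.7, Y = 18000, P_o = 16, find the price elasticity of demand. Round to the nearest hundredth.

First evaluate Q_x: 7.6 − 3.32(14.7) + 0.03(18000) − 3.9(16) = 7.6 − 48.804 + 540 − 62.4 = 436.396.
∂Q_x/∂P = −3.32, so E_p = (−3.32)·(14.7/436.396) ≈ -0.11.
|E_p| < 1: demand is inelastic.

-0.11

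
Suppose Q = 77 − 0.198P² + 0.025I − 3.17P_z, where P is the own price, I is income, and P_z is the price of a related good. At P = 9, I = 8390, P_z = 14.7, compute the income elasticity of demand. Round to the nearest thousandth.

0.936

Evaluating quantity at (P, I, P_z) gives Q = 77 − 0.198(9)² + 0.025(8390) − 3.17(14.7) = 77 − 16.038 + 209.75 − 46.599 = 224.113.
∂Q/∂I = +0.025, so E_I = 0.025·(8390/224.113) ≈ 0.936.
E_I ∈ (0,1): normal good (necessity).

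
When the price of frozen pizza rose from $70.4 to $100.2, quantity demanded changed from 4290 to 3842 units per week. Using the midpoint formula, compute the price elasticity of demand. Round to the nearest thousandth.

%ΔQ = (3842 − 4290)/[(4290 + 3842)/2] = -448/4066 ≈ -0.1102.
%Δp = (100.2 − 70.4)/[(70.4 + 100.2)/2] = 29.8/85.3 ≈ 0.3494.
Arc elasticity E = %ΔQ/%Δp ≈ -0.1102/0.3494 ≈ -0.315.
|E| < 1: demand is inelastic over this range.

-0.315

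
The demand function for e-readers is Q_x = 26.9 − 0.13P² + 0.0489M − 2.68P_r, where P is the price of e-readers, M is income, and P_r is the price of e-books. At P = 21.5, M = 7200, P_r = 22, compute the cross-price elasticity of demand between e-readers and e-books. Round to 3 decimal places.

At the given point, Q_x = 26.9 − 0.13(21.5)² + 0.0489(7200) − 2.68(22) = 26.9 − 60.0925 + 352.08 − 58.96 = 259.9275.
∂Q_x/∂P_r = −2.68, so E_xy = -2.68·(22/259.9275) ≈ -0.227.
E_xy < 0: the goods are complements.

-0.227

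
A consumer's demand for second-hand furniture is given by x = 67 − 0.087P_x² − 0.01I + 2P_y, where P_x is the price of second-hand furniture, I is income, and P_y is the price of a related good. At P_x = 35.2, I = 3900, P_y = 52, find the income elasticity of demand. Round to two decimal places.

-1.61

First evaluate x: 67 − 0.087(35.2)² − 0.01(3900) + 2(52) = 67 − 107.7965 − 39 + 104 = 24.2035.
∂x/∂I = −0.01, so E_I = -0.01·(3900/24.2035) ≈ -1.61.
E_I < 0: inferior good.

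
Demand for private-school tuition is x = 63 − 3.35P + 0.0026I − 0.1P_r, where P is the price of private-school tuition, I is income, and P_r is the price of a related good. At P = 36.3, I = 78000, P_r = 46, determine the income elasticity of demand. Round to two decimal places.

x = 63 − 3.35(36.3) + 0.0026(78000) − 0.1(46) = 63 − 121.605 + 202.8 − 4.6 = 139.595.
∂x/∂I = +0.0026, so E_I = 0.0026·(78000/139.595) ≈ 1.45.
E_I > 1: normal good (luxury).

1.45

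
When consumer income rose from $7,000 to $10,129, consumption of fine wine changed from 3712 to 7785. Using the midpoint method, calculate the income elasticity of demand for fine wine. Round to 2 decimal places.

1.94

%ΔQ = (7785 − 3712)/[(3712+7785)/2] = 4073/5748.5 ≈ 0.7085.
%ΔM = (10,129 − 7,000)/[(7,000+10,129)/2] = 3129/8564.5 ≈ 0.3653.
E_I = %ΔQ/%ΔM ≈ 1.94.
E_I > 1: normal good (luxury).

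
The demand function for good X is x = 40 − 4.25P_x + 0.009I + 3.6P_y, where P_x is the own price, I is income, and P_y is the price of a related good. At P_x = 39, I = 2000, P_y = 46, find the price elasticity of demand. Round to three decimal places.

-2.865

x = 40 − 4.25(39) + 0.009(2000) + 3.6(46) = 40 − 165.75 + 18 + 165.6 = 57.85.
∂x/∂P_x = −4.25, so E_p = (−4.25)·(39/57.85) ≈ -2.865.
|E_p| > 1: demand is elastic.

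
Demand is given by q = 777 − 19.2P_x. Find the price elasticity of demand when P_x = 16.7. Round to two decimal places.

At P_x = 16.7, q = 456.36.
dq/dP_x = −19.2.
Point elasticity E = (dq/dP_x)·(P_x/q) = -19.2 × 16.7/456.36 ≈ -0.70.
|E| < 1, so demand is inelastic at this price.

-0.70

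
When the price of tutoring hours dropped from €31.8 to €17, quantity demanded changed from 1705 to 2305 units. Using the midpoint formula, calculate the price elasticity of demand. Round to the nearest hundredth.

-0.49

%ΔQ = (2305 − 1705)/[(1705 + 2305)/2] = 600/2005 ≈ 0.2993.
%ΔP = (17 − 31.8)/[(31.8 + 17)/2] = -14.8/24.4 ≈ -0.6066.
Arc elasticity E = %ΔQ/%ΔP ≈ 0.2993/-0.6066 ≈ -0.49.
|E| < 1: demand is inelastic over this range.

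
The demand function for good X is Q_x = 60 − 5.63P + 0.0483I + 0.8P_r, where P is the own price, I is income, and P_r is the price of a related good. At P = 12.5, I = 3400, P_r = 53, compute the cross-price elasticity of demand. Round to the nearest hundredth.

0.22

Q_x = 60 − 5.63(12.5) + 0.0483(3400) + 0.8(53) = 60 − 70.375 + 164.22 + 42.4 = 196.245.
∂Q_x/∂P_r = +0.8, so E_xy = 0.8·(53/196.245) ≈ 0.22.
E_xy > 0: the goods are substitutes.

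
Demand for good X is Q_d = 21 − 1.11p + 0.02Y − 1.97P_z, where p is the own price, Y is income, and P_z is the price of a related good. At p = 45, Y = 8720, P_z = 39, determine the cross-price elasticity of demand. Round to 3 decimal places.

Q_d = 21 − 1.11(45) + 0.02(8720) − 1.97(39) = 21 − 49.95 + 174.4 − 76.83 = 68.62.
∂Q_d/∂P_z = −1.97, so E_xy = -1.97·(39/68.62) ≈ -1.120.
E_xy < 0: the goods are complements.

-1.120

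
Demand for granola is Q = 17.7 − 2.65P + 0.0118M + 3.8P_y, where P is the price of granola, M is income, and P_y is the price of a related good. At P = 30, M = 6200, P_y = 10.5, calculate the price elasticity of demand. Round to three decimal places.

-1.551

Evaluating quantity at (P, M, P_y) gives Q = 17.7 − 2.65(30) + 0.0118(6200) + 3.8(10.5) = 17.7 − 79.5 + 73.16 + 39.9 = 51.26.
∂Q/∂P = −2.65, so E_p = (−2.65)·(30/51.26) ≈ -1.551.
|E_p| > 1: demand is elastic.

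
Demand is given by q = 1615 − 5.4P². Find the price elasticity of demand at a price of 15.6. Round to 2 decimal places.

-8.74

At P = 15.6, q = 300.856.
dq/dP = −2·5.4·P = −168.48.
Point elasticity E = (dq/dP)·(P/q) = -168.48 × 15.6/300.856 ≈ -8.74.
|E| > 1, so demand is elastic at this price.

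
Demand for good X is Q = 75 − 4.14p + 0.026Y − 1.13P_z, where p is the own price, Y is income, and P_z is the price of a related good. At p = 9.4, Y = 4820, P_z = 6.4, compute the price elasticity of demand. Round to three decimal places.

Q = 75 − 4.14(9.4) + 0.026(4820) − 1.13(6.4) = 75 − 38.916 + 125.32 − 7.232 = 154.172.
∂Q/∂p = −4.14, so E_p = (−4.14)·(9.4/154.172) ≈ -0.252.
|E_p| < 1: demand is inelastic.

-0.252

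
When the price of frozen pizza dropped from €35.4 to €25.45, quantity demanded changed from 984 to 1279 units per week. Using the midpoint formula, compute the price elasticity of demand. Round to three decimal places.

%ΔQ = (1279 − 984)/[(984 + 1279)/2] = 295/1131.5 ≈ 0.2607.
%ΔP = (25.45 − 35.4)/[(35.4 + 25.45)/2] = -9.95/30.425 ≈ -0.3270.
Arc elasticity E = %ΔQ/%ΔP ≈ 0.2607/-0.3270 ≈ -0.797.
|E| < 1: demand is inelastic over this range.

-0.797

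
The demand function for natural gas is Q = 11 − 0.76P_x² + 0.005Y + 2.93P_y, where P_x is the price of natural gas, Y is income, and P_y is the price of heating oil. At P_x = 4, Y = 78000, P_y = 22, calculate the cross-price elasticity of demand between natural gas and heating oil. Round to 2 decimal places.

At the given point, Q = 11 − 0.76(4)² + 0.005(78000) + 2.93(22) = 11 − 12.16 + 390 + 64.46 = 453.3.
∂Q/∂P_y = +2.93, so E_xy = 2.93·(22/453.3) ≈ 0.14.
E_xy > 0: the goods are substitutes.

0.14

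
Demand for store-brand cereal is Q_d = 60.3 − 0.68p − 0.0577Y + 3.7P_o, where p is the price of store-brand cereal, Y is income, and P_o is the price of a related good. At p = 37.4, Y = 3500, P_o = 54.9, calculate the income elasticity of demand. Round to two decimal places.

Q_d = 60.3 − 0.68(37.4) − 0.0577(3500) + 3.7(54.9) = 60.3 − 25.432 − 201.95 + 203.13 = 36.048.
∂Q_d/∂Y = −0.0577, so E_I = -0.0577·(3500/36.048) ≈ -5.60.
E_I < 0: inferior good.

-5.60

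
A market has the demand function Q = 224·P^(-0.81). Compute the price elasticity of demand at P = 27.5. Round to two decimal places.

For a Cobb–Douglas (constant-elasticity) form Q = A·P^α·…, the elasticity with respect to P equals the exponent α at every point.
Here the exponent on P is -0.81, so the price elasticity of demand is -0.81.

-0.81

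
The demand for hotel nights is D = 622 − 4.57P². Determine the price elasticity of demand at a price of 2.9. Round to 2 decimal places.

-0.13

At P = 2.9, D = 583.5663.
dD/dP = −2·4.57·P = −26.506.
Point elasticity E = (dD/dP)·(P/D) = -26.506 × 2.9/583.5663 ≈ -0.13.
|E| < 1, so demand is inelastic at this price.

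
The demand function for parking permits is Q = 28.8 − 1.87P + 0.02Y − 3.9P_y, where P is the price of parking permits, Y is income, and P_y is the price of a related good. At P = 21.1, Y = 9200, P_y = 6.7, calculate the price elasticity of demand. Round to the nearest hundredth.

-0.27

Substituting, Q = 28.8 − 1.87(21.1) + 0.02(9200) − 3.9(6.7) = 28.8 − 39.457 + 184 − 26.13 = 147.213.
∂Q/∂P = −1.87, so E_p = (−1.87)·(21.1/147.213) ≈ -0.27.
|E_p| < 1: demand is inelastic.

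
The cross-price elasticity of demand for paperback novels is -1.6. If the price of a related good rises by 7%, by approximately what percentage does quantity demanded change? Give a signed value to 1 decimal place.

%ΔQ ≈ E × %ΔP_y = (-1.6) × (7%) = -11.2%.

-11.2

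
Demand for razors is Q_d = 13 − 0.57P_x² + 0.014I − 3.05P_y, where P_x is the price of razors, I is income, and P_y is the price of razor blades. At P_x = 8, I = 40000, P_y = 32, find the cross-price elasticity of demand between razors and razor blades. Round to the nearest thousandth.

-0.222

First evaluate Q_d: 13 − 0.57(8)² + 0.014(40000) − 3.05(32) = 13 − 36.48 + 560 − 97.6 = 438.92.
∂Q_d/∂P_y = −3.05, so E_xy = -3.05·(32/438.92) ≈ -0.222.
E_xy < 0: the goods are complements.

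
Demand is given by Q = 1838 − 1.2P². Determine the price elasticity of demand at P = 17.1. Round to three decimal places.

-0.472

At P = 17.1, Q = 1487.108.
dQ/dP = −2·1.2·P = −41.04.
Point elasticity E = (dQ/dP)·(P/Q) = -41.04 × 17.1/1487.108 ≈ -0.472.
|E| < 1, so demand is inelastic at this price.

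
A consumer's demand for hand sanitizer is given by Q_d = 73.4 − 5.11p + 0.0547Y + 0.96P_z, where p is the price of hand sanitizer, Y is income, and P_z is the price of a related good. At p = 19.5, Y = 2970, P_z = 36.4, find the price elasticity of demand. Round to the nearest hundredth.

First evaluate Q_d: 73.4 − 5.11(19.5) + 0.0547(2970) + 0.96(36.4) = 73.4 − 99.645 + 162.459 + 34.944 = 171.158.
∂Q_d/∂p = −5.11, so E_p = (−5.11)·(19.5/171.158) ≈ -0.58.
|E_p| < 1: demand is inelastic.

-0.58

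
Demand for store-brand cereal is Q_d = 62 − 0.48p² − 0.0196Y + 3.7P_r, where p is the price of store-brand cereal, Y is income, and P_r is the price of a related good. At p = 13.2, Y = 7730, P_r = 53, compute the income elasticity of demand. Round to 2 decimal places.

First evaluate Q_d: 62 − 0.48(13.2)² − 0.0196(7730) + 3.7(53) = 62 − 83.6352 − 151.508 + 196.1 = 22.9568.
∂Q_d/∂Y = −0.0196, so E_I = -0.0196·(7730/22.9568) ≈ -6.60.
E_I < 0: inferior good.

-6.60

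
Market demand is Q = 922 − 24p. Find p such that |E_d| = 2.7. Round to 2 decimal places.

Set −bp/(a − bp) = −2.7 ⇒ bp = 2.7(a − bp) ⇒ bp(1+2.7) = 2.7·a.
p = 2.7·922/(24·3.7) ≈ 28.03.

28.03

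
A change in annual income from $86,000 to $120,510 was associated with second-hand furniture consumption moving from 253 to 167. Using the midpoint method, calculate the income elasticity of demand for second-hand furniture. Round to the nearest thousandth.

%ΔQ = (167 − 253)/[(253+167)/2] = -86/210 ≈ -0.4095.
%ΔI = (120,510 − 86,000)/[(86,000+120,510)/2] = 34510/103255 ≈ 0.3342.
E_I = %ΔQ/%ΔI ≈ -1.225.
E_I < 0: inferior good.

-1.225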